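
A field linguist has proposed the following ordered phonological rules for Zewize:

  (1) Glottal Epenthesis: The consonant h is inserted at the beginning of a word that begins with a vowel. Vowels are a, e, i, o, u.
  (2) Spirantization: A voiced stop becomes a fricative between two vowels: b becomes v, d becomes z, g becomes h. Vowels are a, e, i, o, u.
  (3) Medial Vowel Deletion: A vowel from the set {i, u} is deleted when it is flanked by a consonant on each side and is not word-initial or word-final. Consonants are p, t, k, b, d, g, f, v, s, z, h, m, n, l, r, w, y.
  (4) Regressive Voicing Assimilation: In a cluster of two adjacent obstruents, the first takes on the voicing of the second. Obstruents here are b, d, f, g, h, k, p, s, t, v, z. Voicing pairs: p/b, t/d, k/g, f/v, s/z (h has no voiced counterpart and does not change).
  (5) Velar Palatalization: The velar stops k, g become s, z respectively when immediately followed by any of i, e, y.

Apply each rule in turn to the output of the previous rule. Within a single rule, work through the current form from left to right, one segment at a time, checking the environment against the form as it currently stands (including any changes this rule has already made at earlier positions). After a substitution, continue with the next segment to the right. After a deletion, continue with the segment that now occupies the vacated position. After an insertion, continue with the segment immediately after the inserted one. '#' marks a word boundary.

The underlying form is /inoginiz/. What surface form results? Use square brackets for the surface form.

(1) Glottal Epenthesis: [inoginiz] → [hinoginiz]
(2) Spirantization: [hinoginiz] → [hinohiniz]
(3) Medial Vowel Deletion: [hinohiniz] → [hnohnz]
(4) Regressive Voicing Assimilation: no change — [hnohnz]
(5) Velar Palatalization: no change — [hnohnz]

[hnohnz]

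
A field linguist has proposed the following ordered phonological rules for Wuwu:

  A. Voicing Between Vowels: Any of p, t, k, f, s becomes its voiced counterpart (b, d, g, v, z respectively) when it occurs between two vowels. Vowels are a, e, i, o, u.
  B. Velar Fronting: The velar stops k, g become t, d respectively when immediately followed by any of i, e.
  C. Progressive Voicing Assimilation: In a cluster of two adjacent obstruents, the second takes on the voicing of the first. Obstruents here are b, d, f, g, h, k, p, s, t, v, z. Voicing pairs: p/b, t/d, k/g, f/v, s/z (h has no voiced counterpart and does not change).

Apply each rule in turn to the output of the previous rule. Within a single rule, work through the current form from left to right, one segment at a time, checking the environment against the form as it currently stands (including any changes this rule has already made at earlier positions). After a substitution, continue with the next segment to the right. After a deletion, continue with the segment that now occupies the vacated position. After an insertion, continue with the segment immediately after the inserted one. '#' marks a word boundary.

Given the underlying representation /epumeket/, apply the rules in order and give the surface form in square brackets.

[ebumedet]

A Voicing Between Vowels: [epumeket] → [ebumeget]
B Velar Fronting: [ebumeget] → [ebumedet]
C Progressive Voicing Assimilation: no change — [ebumedet]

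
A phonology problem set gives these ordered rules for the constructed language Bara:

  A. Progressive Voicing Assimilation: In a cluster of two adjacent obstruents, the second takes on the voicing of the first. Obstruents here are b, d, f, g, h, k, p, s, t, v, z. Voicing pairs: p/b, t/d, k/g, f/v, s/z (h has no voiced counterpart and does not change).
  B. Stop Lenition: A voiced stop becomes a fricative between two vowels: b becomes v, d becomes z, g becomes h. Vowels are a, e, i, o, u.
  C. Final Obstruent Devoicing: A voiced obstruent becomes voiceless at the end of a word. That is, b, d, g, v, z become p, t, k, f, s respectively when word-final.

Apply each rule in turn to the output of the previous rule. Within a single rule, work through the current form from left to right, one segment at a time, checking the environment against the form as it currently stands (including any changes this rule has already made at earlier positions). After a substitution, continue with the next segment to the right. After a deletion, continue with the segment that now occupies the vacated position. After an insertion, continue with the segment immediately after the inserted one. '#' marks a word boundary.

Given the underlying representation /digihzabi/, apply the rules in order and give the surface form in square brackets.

A Progressive Voicing Assimilation: [digihzabi] → [digihsabi]
B Stop Lenition: [digihsabi] → [dihihsavi]
C Final Obstruent Devoicing: no change — [dihihsavi]

[dihihsavi]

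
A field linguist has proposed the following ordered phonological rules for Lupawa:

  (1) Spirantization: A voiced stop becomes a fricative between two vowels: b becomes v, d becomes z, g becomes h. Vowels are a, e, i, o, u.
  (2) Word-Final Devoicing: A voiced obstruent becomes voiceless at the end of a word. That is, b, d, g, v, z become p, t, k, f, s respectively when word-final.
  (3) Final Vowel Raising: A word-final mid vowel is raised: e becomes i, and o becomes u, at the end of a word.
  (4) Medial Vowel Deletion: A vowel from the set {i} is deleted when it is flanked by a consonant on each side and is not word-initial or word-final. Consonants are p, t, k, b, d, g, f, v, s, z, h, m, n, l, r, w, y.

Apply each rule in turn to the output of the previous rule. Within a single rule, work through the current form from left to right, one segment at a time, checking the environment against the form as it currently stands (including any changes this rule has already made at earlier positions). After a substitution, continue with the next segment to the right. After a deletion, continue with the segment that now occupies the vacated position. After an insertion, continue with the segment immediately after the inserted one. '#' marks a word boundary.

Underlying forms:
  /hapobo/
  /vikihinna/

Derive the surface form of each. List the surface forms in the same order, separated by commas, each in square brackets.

[hapovu], [vkhnna]

/hapobo/:
  (1) Spirantization: [hapobo] → [hapovo]
  (2) Word-Final Devoicing: no change — [hapovo]
  (3) Final Vowel Raising: [hapovo] → [hapovu]
  (4) Medial Vowel Deletion: no change — [hapovu]
/vikihinna/:
  (1) Spirantization: no change — [vikihinna]
  (2) Word-Final Devoicing: no change — [vikihinna]
  (3) Final Vowel Raising: no change — [vikihinna]
  (4) Medial Vowel Deletion: [vikihinna] → [vkhnna]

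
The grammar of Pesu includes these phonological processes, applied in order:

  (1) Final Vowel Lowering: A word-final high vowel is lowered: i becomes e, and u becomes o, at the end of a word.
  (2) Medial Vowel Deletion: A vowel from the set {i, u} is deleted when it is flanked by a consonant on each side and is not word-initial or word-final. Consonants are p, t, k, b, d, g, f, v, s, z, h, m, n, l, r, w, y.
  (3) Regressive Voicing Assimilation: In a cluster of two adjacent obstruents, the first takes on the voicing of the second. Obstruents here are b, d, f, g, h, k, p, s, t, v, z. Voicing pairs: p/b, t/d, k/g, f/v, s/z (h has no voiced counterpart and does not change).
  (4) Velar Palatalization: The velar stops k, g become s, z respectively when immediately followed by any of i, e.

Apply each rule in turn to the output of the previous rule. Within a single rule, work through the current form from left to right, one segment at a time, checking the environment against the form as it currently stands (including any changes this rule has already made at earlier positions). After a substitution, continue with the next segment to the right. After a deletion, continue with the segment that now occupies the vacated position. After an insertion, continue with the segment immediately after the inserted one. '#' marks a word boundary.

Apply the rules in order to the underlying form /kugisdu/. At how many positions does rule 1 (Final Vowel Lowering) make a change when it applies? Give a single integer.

(1) Final Vowel Lowering: [kugisdu] → [kugisdo]
(2) Medial Vowel Deletion: [kugisdo] → [kgsdo]
(3) Regressive Voicing Assimilation: [kgsdo] → [gkzdo]
(4) Velar Palatalization: no change — [gkzdo]
Rule 1 changed 1 position(s).

1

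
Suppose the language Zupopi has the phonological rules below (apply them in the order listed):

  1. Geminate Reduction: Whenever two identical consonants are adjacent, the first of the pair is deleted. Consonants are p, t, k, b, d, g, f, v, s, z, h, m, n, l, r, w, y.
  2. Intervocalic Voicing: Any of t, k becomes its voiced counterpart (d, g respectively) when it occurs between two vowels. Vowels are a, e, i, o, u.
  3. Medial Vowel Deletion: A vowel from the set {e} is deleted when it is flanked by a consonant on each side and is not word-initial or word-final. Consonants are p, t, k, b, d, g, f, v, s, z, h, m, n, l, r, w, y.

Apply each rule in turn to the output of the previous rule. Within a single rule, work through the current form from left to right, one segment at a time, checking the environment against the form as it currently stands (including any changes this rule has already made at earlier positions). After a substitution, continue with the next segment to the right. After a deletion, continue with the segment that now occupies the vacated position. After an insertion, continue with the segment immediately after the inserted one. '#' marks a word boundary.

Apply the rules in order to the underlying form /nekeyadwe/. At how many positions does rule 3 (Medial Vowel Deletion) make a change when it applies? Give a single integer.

1 Geminate Reduction: no change — [nekeyadwe]
2 Intervocalic Voicing: [nekeyadwe] → [negeyadwe]
3 Medial Vowel Deletion: [negeyadwe] → [ngyadwe]
Rule 3 changed 2 position(s).

2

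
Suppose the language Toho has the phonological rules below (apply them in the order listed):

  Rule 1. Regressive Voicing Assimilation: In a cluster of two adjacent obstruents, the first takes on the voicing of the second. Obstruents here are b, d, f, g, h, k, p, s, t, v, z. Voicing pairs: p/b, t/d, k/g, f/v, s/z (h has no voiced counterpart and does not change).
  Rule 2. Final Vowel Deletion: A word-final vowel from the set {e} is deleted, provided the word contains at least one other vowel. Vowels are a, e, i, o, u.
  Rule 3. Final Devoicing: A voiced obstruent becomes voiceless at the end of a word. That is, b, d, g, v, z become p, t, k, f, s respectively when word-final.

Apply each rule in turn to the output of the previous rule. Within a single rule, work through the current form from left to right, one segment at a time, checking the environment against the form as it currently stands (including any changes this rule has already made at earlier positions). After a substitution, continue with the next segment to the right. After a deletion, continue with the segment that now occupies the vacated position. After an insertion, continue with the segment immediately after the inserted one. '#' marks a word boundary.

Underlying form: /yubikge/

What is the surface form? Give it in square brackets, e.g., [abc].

[yubigk]

Rule 1 Regressive Voicing Assimilation: [yubikge] → [yubigge]
Rule 2 Final Vowel Deletion: [yubigge] → [yubigg]
Rule 3 Final Devoicing: [yubigg] → [yubigk]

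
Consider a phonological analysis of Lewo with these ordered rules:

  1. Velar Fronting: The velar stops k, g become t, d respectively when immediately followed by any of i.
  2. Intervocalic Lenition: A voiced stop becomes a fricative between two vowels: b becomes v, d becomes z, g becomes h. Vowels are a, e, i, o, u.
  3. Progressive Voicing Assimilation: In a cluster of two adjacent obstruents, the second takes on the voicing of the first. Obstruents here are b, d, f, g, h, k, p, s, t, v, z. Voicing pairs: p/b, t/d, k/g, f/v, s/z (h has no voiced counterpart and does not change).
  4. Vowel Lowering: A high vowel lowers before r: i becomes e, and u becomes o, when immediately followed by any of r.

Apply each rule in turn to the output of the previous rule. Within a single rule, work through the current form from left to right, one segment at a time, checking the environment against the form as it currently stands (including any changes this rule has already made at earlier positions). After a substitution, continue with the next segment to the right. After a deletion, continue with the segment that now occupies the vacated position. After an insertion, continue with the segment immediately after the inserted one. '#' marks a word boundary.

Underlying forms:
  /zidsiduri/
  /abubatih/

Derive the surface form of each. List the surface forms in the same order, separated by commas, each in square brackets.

/zidsiduri/:
  1 Velar Fronting: no change — [zidsiduri]
  2 Intervocalic Lenition: [zidsiduri] → [zidsizuri]
  3 Progressive Voicing Assimilation: [zidsizuri] → [zidzizuri]
  4 Vowel Lowering: [zidzizuri] → [zidzizori]
/abubatih/:
  1 Velar Fronting: no change — [abubatih]
  2 Intervocalic Lenition: [abubatih] → [avuvatih]
  3 Progressive Voicing Assimilation: no change — [avuvatih]
  4 Vowel Lowering: no change — [avuvatih]

[zidzizori], [avuvatih]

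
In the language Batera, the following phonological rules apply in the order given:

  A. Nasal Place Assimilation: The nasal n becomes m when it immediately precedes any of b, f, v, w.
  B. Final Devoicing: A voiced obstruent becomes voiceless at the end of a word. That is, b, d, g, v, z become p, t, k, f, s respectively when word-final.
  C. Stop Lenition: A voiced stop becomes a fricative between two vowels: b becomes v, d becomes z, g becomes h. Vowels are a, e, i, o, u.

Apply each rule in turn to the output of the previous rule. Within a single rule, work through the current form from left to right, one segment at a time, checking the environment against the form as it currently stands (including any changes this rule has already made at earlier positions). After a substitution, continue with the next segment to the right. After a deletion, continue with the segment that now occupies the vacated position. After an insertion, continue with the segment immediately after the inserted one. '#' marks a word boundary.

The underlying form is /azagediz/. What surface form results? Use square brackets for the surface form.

[azahezis]

A Nasal Place Assimilation: no change — [azagediz]
B Final Devoicing: [azagediz] → [azagedis]
C Stop Lenition: [azagedis] → [azahezis]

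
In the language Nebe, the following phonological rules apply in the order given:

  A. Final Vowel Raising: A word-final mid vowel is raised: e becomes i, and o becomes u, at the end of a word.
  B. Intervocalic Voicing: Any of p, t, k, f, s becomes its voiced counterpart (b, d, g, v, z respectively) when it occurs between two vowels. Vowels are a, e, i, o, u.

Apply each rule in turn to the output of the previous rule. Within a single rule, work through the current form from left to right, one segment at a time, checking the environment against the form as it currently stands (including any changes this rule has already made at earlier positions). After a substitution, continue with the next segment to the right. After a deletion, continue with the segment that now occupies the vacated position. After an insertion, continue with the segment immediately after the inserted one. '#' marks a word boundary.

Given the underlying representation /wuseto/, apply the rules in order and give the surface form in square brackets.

[wuzedu]

A Final Vowel Raising: [wuseto] → [wusetu]
B Intervocalic Voicing: [wusetu] → [wuzedu]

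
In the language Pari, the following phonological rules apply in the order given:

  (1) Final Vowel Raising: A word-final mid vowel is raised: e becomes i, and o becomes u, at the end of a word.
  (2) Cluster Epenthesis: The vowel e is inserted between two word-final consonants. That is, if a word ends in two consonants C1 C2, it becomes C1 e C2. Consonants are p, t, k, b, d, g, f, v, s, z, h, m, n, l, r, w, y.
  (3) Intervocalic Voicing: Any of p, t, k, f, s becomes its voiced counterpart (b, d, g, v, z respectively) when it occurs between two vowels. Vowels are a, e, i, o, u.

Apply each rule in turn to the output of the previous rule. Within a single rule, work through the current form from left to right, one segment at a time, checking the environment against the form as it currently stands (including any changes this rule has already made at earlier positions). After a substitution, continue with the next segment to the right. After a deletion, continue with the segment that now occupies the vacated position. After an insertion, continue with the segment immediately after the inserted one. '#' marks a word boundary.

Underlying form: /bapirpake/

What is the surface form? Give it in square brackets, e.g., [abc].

[babirpagi]

(1) Final Vowel Raising: [bapirpake] → [bapirpaki]
(2) Cluster Epenthesis: no change — [bapirpaki]
(3) Intervocalic Voicing: [bapirpaki] → [babirpagi]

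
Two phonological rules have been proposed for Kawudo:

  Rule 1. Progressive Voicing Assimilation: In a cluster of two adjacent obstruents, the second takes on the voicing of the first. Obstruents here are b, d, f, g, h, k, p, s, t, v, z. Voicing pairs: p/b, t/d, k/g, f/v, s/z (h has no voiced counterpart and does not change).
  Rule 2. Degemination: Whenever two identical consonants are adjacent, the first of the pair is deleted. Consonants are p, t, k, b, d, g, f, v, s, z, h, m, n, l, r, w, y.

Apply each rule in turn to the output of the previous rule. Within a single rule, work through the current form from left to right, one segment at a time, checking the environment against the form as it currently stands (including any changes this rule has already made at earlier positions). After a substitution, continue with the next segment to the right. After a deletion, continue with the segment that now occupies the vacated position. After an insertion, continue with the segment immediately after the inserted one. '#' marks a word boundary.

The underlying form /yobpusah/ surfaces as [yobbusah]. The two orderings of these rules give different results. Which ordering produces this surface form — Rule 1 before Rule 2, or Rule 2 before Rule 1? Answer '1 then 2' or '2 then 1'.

Order 1 then 2:
  1 Progressive Voicing Assimilation: [yobpusah] → [yobbusah]
  2 Degemination: [yobbusah] → [yobusah]
  result: [yobusah]
Order 2 then 1:
  2 Degemination: no change — [yobpusah]
  1 Progressive Voicing Assimilation: [yobpusah] → [yobbusah]
  result: [yobbusah]

2 then 1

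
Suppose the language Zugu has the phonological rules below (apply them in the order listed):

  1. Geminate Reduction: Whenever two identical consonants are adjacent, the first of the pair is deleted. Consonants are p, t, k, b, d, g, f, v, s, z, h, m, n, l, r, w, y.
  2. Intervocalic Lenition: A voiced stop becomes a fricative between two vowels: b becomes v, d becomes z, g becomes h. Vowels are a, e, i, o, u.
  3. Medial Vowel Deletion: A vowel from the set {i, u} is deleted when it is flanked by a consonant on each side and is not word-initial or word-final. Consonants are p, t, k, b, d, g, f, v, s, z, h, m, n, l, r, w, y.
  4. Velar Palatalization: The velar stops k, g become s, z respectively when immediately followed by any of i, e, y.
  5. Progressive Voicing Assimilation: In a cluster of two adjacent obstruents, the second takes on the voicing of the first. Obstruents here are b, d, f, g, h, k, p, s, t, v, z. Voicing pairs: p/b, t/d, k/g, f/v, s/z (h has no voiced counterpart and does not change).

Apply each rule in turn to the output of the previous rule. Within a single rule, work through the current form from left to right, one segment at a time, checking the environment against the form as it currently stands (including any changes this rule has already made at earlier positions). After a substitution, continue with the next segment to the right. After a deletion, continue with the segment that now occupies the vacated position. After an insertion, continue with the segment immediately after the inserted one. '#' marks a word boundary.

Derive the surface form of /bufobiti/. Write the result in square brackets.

1 Geminate Reduction: no change — [bufobiti]
2 Intervocalic Lenition: [bufobiti] → [bufoviti]
3 Medial Vowel Deletion: [bufoviti] → [bfovti]
4 Velar Palatalization: no change — [bfovti]
5 Progressive Voicing Assimilation: [bfovti] → [bvovdi]

[bvovdi]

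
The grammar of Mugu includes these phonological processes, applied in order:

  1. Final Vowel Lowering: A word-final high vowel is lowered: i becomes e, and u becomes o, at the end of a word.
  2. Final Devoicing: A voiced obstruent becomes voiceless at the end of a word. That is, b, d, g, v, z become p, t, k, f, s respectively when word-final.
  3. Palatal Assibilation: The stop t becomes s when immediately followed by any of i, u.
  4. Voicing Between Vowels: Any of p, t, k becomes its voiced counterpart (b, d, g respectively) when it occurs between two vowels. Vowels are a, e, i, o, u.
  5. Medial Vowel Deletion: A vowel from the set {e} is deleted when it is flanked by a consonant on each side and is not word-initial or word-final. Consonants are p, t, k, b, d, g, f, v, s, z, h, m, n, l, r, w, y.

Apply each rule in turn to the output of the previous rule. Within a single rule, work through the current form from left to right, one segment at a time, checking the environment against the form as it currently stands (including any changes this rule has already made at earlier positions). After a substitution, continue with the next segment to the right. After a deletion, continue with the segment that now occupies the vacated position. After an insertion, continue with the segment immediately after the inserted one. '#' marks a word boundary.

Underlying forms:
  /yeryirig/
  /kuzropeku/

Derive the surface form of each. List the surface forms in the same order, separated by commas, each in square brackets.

[yryirik], [kuzrobgo]

/yeryirig/:
  1 Final Vowel Lowering: no change — [yeryirig]
  2 Final Devoicing: [yeryirig] → [yeryirik]
  3 Palatal Assibilation: no change — [yeryirik]
  4 Voicing Between Vowels: no change — [yeryirik]
  5 Medial Vowel Deletion: [yeryirik] → [yryirik]
/kuzropeku/:
  1 Final Vowel Lowering: [kuzropeku] → [kuzropeko]
  2 Final Devoicing: no change — [kuzropeko]
  3 Palatal Assibilation: no change — [kuzropeko]
  4 Voicing Between Vowels: [kuzropeko] → [kuzrobego]
  5 Medial Vowel Deletion: [kuzrobego] → [kuzrobgo]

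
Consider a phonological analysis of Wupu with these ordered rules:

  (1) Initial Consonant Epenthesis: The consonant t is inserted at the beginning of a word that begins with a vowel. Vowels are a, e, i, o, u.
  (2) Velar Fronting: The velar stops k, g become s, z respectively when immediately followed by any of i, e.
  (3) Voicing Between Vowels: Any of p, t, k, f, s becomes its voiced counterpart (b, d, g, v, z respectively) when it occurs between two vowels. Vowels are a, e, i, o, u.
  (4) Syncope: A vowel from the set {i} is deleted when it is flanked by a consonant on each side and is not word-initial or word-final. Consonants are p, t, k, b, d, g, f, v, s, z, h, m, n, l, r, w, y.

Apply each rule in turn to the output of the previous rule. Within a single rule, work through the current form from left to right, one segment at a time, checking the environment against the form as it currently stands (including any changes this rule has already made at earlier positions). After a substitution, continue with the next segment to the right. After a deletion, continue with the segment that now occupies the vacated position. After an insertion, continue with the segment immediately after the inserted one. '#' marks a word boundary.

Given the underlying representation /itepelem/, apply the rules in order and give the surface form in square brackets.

[tdebelem]

(1) Initial Consonant Epenthesis: [itepelem] → [titepelem]
(2) Velar Fronting: no change — [titepelem]
(3) Voicing Between Vowels: [titepelem] → [tidebelem]
(4) Syncope: [tidebelem] → [tdebelem]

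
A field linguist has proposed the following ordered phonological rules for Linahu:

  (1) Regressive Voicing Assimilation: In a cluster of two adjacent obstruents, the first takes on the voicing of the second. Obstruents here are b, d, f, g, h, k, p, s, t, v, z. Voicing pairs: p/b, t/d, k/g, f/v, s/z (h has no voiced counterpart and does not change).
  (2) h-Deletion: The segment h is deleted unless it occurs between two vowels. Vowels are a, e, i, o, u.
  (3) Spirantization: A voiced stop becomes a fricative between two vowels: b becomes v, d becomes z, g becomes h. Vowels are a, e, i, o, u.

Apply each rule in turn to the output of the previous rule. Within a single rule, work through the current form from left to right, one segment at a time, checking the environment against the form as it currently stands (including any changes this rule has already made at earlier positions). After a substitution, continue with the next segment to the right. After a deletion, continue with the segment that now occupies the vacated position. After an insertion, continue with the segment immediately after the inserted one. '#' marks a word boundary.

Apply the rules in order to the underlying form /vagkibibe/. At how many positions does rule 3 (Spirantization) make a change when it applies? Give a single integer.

2

(1) Regressive Voicing Assimilation: [vagkibibe] → [vakkibibe]
(2) h-Deletion: no change — [vakkibibe]
(3) Spirantization: [vakkibibe] → [vakkivive]
Rule 3 changed 2 position(s).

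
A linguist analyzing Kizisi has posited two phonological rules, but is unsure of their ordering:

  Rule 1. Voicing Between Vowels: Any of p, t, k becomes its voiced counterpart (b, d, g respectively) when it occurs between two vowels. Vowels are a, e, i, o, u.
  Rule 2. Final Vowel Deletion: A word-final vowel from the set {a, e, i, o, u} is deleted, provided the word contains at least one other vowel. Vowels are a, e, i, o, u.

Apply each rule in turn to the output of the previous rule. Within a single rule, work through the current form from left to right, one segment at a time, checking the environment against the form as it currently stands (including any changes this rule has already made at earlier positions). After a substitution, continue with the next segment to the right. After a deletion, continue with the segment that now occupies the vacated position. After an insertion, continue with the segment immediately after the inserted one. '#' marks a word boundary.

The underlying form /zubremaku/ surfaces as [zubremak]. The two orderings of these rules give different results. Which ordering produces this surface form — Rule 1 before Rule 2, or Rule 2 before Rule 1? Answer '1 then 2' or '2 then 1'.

2 then 1

Order 1 then 2:
  1 Voicing Between Vowels: [zubremaku] → [zubremagu]
  2 Final Vowel Deletion: [zubremagu] → [zubremag]
  result: [zubremag]
Order 2 then 1:
  2 Final Vowel Deletion: [zubremaku] → [zubremak]
  1 Voicing Between Vowels: no change — [zubremak]
  result: [zubremak]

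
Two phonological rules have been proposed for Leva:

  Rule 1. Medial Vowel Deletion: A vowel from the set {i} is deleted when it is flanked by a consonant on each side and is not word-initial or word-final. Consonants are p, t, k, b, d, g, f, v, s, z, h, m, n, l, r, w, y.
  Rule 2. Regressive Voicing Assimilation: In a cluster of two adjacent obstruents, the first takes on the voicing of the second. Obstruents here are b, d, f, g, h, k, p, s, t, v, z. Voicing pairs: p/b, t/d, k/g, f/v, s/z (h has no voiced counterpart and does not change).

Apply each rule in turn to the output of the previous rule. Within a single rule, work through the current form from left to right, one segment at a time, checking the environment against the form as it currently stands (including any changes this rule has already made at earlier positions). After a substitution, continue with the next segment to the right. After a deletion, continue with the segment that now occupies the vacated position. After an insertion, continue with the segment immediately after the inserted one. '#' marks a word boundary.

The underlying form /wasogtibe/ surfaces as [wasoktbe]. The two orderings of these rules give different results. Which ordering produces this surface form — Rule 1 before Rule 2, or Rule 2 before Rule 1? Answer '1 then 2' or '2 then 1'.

2 then 1

Order 1 then 2:
  1 Medial Vowel Deletion: [wasogtibe] → [wasogtbe]
  2 Regressive Voicing Assimilation: [wasogtbe] → [wasokdbe]
  result: [wasokdbe]
Order 2 then 1:
  2 Regressive Voicing Assimilation: [wasogtibe] → [wasoktibe]
  1 Medial Vowel Deletion: [wasoktibe] → [wasoktbe]
  result: [wasoktbe]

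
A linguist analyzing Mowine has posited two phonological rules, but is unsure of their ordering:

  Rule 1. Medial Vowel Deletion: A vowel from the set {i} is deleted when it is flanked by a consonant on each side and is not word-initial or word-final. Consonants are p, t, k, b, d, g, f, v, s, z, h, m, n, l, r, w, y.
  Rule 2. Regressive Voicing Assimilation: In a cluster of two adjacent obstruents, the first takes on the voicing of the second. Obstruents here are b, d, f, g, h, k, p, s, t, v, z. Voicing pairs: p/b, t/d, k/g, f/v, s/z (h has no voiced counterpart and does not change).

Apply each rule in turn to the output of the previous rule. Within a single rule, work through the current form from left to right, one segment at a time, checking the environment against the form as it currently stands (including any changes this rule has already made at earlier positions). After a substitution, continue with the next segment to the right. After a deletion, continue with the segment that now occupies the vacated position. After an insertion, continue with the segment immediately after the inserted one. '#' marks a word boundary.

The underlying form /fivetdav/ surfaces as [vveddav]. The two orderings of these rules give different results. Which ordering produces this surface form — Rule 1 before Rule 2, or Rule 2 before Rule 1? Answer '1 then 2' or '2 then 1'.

Order 1 then 2:
  1 Medial Vowel Deletion: [fivetdav] → [fvetdav]
  2 Regressive Voicing Assimilation: [fvetdav] → [vveddav]
  result: [vveddav]
Order 2 then 1:
  2 Regressive Voicing Assimilation: [fivetdav] → [fiveddav]
  1 Medial Vowel Deletion: [fiveddav] → [fveddav]
  result: [fveddav]

1 then 2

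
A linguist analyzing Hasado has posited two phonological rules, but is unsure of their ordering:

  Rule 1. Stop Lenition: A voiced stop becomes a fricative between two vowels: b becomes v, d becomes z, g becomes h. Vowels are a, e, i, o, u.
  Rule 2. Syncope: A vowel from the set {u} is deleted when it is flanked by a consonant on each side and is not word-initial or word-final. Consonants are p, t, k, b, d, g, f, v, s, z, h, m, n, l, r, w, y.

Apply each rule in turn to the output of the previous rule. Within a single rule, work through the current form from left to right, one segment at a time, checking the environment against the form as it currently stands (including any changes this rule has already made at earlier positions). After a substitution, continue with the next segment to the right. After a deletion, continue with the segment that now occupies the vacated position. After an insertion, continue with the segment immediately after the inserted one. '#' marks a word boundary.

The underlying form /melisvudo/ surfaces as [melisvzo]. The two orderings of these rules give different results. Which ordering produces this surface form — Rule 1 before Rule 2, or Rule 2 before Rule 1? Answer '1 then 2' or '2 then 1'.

1 then 2

Order 1 then 2:
  1 Stop Lenition: [melisvudo] → [melisvuzo]
  2 Syncope: [melisvuzo] → [melisvzo]
  result: [melisvzo]
Order 2 then 1:
  2 Syncope: [melisvudo] → [melisvdo]
  1 Stop Lenition: no change — [melisvdo]
  result: [melisvdo]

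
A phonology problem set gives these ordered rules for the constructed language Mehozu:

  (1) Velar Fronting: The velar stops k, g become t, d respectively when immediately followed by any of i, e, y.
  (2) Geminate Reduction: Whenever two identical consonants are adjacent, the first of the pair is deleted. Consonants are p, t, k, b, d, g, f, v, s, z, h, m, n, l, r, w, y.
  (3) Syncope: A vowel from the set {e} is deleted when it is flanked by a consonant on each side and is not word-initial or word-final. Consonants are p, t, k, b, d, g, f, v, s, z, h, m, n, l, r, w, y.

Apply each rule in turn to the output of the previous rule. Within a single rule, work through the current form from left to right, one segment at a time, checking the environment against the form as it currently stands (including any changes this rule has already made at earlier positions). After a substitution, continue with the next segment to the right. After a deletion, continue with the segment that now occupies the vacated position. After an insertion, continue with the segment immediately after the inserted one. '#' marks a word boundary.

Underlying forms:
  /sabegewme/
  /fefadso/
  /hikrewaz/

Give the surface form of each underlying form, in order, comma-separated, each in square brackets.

[sabdwme], [ffadso], [hikrwaz]

/sabegewme/:
  (1) Velar Fronting: [sabegewme] → [sabedewme]
  (2) Geminate Reduction: no change — [sabedewme]
  (3) Syncope: [sabedewme] → [sabdwme]
/fefadso/:
  (1) Velar Fronting: no change — [fefadso]
  (2) Geminate Reduction: no change — [fefadso]
  (3) Syncope: [fefadso] → [ffadso]
/hikrewaz/:
  (1) Velar Fronting: no change — [hikrewaz]
  (2) Geminate Reduction: no change — [hikrewaz]
  (3) Syncope: [hikrewaz] → [hikrwaz]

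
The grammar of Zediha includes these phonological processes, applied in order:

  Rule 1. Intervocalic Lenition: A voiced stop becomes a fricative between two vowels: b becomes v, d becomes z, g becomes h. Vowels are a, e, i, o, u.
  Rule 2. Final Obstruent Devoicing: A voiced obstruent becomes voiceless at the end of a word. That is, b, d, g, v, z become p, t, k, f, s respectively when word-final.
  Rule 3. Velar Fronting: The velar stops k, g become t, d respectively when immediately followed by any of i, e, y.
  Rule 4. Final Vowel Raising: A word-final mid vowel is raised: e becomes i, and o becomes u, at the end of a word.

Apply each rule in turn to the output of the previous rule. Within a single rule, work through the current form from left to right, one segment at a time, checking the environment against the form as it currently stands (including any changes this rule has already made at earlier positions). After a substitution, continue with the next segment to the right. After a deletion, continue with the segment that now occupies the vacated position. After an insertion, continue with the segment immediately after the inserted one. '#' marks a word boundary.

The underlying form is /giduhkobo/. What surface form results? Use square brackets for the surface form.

[dizuhkovu]

Rule 1 Intervocalic Lenition: [giduhkobo] → [gizuhkovo]
Rule 2 Final Obstruent Devoicing: no change — [gizuhkovo]
Rule 3 Velar Fronting: [gizuhkovo] → [dizuhkovo]
Rule 4 Final Vowel Raising: [dizuhkovo] → [dizuhkovu]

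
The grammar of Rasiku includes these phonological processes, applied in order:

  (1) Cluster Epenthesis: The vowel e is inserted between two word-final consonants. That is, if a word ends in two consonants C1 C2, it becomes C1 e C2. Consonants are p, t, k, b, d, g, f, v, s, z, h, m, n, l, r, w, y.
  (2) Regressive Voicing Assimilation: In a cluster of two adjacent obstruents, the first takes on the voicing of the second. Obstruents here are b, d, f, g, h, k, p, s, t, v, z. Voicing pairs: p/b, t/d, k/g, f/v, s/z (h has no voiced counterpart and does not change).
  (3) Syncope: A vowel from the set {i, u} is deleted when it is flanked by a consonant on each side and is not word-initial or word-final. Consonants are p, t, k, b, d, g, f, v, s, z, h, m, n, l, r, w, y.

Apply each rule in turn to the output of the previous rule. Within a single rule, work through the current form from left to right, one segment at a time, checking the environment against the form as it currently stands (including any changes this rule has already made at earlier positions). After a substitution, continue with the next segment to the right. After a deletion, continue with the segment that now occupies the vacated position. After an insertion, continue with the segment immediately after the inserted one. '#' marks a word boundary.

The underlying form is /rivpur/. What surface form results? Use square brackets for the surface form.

[rfpr]

(1) Cluster Epenthesis: no change — [rivpur]
(2) Regressive Voicing Assimilation: [rivpur] → [rifpur]
(3) Syncope: [rifpur] → [rfpr]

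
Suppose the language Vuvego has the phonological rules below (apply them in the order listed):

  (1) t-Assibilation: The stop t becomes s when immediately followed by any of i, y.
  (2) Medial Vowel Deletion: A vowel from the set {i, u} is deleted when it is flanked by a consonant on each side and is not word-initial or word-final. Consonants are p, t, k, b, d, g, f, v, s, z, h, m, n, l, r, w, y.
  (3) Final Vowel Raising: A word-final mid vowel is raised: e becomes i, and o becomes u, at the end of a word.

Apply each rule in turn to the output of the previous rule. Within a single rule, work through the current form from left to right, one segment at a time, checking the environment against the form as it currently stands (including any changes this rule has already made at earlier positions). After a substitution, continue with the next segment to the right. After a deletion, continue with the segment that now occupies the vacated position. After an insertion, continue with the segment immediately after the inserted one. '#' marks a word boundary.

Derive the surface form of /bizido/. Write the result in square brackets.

[bzdu]

(1) t-Assibilation: no change — [bizido]
(2) Medial Vowel Deletion: [bizido] → [bzdo]
(3) Final Vowel Raising: [bzdo] → [bzdu]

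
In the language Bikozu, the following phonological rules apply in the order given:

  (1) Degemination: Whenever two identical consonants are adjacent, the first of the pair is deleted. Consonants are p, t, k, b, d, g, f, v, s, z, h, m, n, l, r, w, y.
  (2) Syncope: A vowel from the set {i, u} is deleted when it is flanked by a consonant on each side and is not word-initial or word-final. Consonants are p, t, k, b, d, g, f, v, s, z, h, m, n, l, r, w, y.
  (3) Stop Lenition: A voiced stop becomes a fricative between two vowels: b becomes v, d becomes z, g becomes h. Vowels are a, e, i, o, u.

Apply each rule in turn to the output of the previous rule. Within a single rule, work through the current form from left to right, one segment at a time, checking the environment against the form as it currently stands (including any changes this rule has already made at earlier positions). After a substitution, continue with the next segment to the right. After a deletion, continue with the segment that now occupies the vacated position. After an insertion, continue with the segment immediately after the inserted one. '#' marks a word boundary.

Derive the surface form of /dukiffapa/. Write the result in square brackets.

(1) Degemination: [dukiffapa] → [dukifapa]
(2) Syncope: [dukifapa] → [dkfapa]
(3) Stop Lenition: no change — [dkfapa]

[dkfapa]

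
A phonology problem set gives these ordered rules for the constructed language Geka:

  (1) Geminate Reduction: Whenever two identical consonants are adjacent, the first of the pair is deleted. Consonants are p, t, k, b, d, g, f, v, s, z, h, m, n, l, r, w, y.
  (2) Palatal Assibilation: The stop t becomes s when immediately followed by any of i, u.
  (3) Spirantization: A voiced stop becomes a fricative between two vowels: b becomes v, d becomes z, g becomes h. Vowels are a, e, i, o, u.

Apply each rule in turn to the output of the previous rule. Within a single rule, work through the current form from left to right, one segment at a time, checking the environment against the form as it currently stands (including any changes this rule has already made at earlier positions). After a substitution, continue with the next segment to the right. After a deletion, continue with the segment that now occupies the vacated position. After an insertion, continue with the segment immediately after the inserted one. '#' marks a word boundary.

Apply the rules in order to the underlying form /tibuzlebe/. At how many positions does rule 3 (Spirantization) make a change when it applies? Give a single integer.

2

(1) Geminate Reduction: no change — [tibuzlebe]
(2) Palatal Assibilation: [tibuzlebe] → [sibuzlebe]
(3) Spirantization: [sibuzlebe] → [sivuzleve]
Rule 3 changed 2 position(s).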